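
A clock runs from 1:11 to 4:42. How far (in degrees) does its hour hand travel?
The hour hand moves 0.5 degrees per minute.
Time elapsed: 4:42 - 1:11 = 211 minutes
Angular displacement: 211 x 0.5 = 105.5 degrees

Final answer: 105.5 degrees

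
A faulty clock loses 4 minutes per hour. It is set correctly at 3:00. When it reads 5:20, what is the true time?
For every 60 true minutes, the faulty clock advances 56 minutes, so 1 faulty-clock minute corresponds to 60/56 true minutes.
From 3:00 to 5:20 on the faulty dial is 140 minutes.
True elapsed: 140 x 60/56 = 150 minutes = 2 hours and 30 minutes.
True time: 3:00 + 2 hours and 30 minutes = 5:30.

Final answer: 5:30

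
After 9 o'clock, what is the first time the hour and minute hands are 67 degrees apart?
At t minutes past 9:00, the hour hand is at 30 x 9 + 0.5t degrees and the minute hand is at 6t degrees.
The smaller angle between them is 67 degrees when |30H - 5.5t| = 67 or |30H - 5.5t| = 293.
With H = 9, solve 30 x 9 - 5.5t = +/- target for each target:
  t = (30 x 9 - 67) / 5.5 = 36.91
  t = (30 x 9 + 67) / 5.5 = 61.27 (outside (0, 60))
  t = (30 x 9 - 293) / 5.5 = -4.18 (outside (0, 60))
  t = (30 x 9 + 293) / 5.5 = 102.36 (outside (0, 60))
Valid solutions in (0, 60): {36.91} minutes.
The first occurrence is t = 36.91 minutes.
The hands form a 67-degree angle at 36.91 minutes past 9:00.

Final answer: 36.91 minutes past 9:00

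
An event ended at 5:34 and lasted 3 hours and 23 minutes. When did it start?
Starting time: 5:34 = 334 total minutes past 12:00
Subtracting: 3 hours and 23 minutes = 203 minutes
334 - 203 = 131 minutes
= 2 hours and 11 minutes past 12:00 = 2:11

Final answer: 2:11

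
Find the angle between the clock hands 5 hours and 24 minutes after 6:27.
First find the time 5 hours and 24 minutes after 6:27.
Total minutes: 6 x 60 + 27 + 5 x 60 + 24 = 711.
711 mod 720 = 711 minutes = 11:51.
Now compute the angle at 11:51:
Hour hand: 11 x 30 + 51 x 0.5 = 355.5 degrees
Minute hand: 51 x 6 = 306 degrees
Difference: |355.5 - 306| = 49.5 degrees
The angle is 49.5 degrees

Final answer: 49.5 degrees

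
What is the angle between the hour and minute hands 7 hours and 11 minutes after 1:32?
First find the time 7 hours and 11 minutes after 1:32.
Total minutes: 1 x 60 + 32 + 7 x 60 + 11 = 523.
523 mod 720 = 523 minutes = 8:43.
Now compute the angle at 8:43:
Hour hand: 8 x 30 + 43 x 0.5 = 261.5 degrees
Minute hand: 43 x 6 = 258 degrees
Difference: |261.5 - 258| = 3.5 degrees
The angle is 3.5 degrees

Final answer: 3.5 degrees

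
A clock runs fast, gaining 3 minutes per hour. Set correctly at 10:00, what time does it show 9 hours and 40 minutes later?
For every 60 true minutes, the faulty clock advances 60 + 3 = 63 minutes.
True elapsed: 9 hours and 40 minutes = 580 minutes.
Faulty clock advances: 580 x 63/60 = 609 minutes (drift: 29 minutes ahead).
Shown time: 10:00 + 609 minutes = 8:09.

Final answer: 8:09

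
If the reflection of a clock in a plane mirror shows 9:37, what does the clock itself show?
Reflection across the vertical (12-6) axis maps a hand at angle A degrees to (360 - A) degrees, which sends a reading of T minutes past 12:00 to (720 - T) minutes past 12:00.
Mirror reads 9:37 = 577 minutes past 12:00.
Actual time: (720 - 577) mod 720 = 143 minutes = 2:23.

Final answer: 2:23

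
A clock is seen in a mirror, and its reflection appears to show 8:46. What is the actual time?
Reflection across the vertical (12-6) axis maps a hand at angle A degrees to (360 - A) degrees, which sends a reading of T minutes past 12:00 to (720 - T) minutes past 12:00.
Mirror reads 8:46 = 526 minutes past 12:00.
Actual time: (720 - 526) mod 720 = 194 minutes = 3:14.

Final answer: 3:14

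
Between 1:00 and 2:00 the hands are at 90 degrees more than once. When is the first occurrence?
At t minutes past 1:00, the hour hand is at 30 x 1 + 0.5t degrees and the minute hand is at 6t degrees.
The smaller angle between them is 90 degrees when |30H - 5.5t| = 90 or |30H - 5.5t| = 270.
With H = 1, solve 30 x 1 - 5.5t = +/- target for each target:
  t = (30 x 1 - 90) / 5.5 = -10.91 (outside (0, 60))
  t = (30 x 1 + 90) / 5.5 = 21.82
  t = (30 x 1 - 270) / 5.5 = -43.64 (outside (0, 60))
  t = (30 x 1 + 270) / 5.5 = 54.55
Valid solutions in (0, 60): {21.82, 54.55} minutes.
The first occurrence is t = 21.82 minutes.
The hands form a 90-degree angle at 21.82 minutes past 1:00.

Final answer: 21.82 minutes past 1:00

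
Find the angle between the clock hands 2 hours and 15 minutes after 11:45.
First find the time 2 hours and 15 minutes after 11:45.
Total minutes: 11 x 60 + 45 + 2 x 60 + 15 = 840.
840 mod 720 = 120 minutes = 2:00.
Now compute the angle at 2:00:
Hour hand: 2 x 30 + 0 x 0.5 = 60 degrees
Minute hand: 0 x 6 = 0 degrees
Difference: |60 - 0| = 60 degrees
The angle is 60 degrees

Final answer: 60 degrees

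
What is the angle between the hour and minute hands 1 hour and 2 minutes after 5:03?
First find the time 1 hour and 2 minutes after 5:03.
Total minutes: 5 x 60 + 3 + 1 x 60 + 2 = 365.
365 mod 720 = 365 minutes = 6:05.
Now compute the angle at 6:05:
Hour hand: 6 x 30 + 5 x 0.5 = 182.5 degrees
Minute hand: 5 x 6 = 30 degrees
Difference: |182.5 - 30| = 152.5 degrees
The angle is 152.5 degrees

Final answer: 152.5 degrees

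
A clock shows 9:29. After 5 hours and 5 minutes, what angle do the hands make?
First find the time 5 hours and 5 minutes after 9:29.
Total minutes: 9 x 60 + 29 + 5 x 60 + 5 = 874.
874 mod 720 = 154 minutes = 2:34.
Now compute the angle at 2:34:
Hour hand: 2 x 30 + 34 x 0.5 = 77 degrees
Minute hand: 34 x 6 = 204 degrees
Difference: |77 - 204| = 127 degrees
The angle is 127 degrees

Final answer: 127 degrees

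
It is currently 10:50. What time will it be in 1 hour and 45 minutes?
Starting time: 10:50
Adding 45 minutes to 50 minutes: 50 + 45 = 95 minutes = 1 hour and 35 minutes
Adding 1 hour: 10 + 1 + 1 (carry) = 12
Final time: 12:35

Final answer: 12:35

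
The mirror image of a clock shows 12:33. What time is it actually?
Reflection across the vertical (12-6) axis maps a hand at angle A degrees to (360 - A) degrees, which sends a reading of T minutes past 12:00 to (720 - T) minutes past 12:00.
Mirror reads 12:33 = 33 minutes past 12:00.
Actual time: (720 - 33) mod 720 = 687 minutes = 11:27.

Final answer: 11:27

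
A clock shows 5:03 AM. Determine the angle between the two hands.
Hour hand position: 5 x 30 + 3 x 0.5 = 151.5 degrees
Minute hand position: 3 x 6 = 18 degrees
Difference: |151.5 - 18| = 133.5 degrees
The angle between the hands is 133.5 degrees

Final answer: 133.5 degrees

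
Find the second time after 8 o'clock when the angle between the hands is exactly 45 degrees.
At t minutes past 8:00, the hour hand is at 30 x 8 + 0.5t degrees and the minute hand is at 6t degrees.
The smaller angle between them is 45 degrees when |30H - 5.5t| = 45 or |30H - 5.5t| = 315.
With H = 8, solve 30 x 8 - 5.5t = +/- target for each target:
  t = (30 x 8 - 45) / 5.5 = 35.45
  t = (30 x 8 + 45) / 5.5 = 51.82
  t = (30 x 8 - 315) / 5.5 = -13.64 (outside (0, 60))
  t = (30 x 8 + 315) / 5.5 = 100.91 (outside (0, 60))
Valid solutions in (0, 60): {35.45, 51.82} minutes.
The second occurrence is t = 51.82 minutes.
The hands form a 45-degree angle at 51.82 minutes past 8:00.

Final answer: 51.82 minutes past 8:00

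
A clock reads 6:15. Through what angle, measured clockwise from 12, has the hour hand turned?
The hour hand moves 30 degrees per hour and 0.5 degrees per minute.
At 6:15: (6) x 30 + 15 x 0.5 = 180 + 7.5 = 187.5 degrees

Final answer: 187.5 degrees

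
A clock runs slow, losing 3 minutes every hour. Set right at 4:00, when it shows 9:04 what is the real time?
For every 60 true minutes, the faulty clock advances 57 minutes, so 1 faulty-clock minute corresponds to 60/57 true minutes.
From 4:00 to 9:04 on the faulty dial is 304 minutes.
True elapsed: 304 x 60/57 = 320 minutes = 5 hours and 20 minutes.
True time: 4:00 + 5 hours and 20 minutes = 9:20.

Final answer: 9:20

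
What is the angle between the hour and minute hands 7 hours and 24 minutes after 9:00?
First find the time 7 hours and 24 minutes after 9:00.
Total minutes: 9 x 60 + 0 + 7 x 60 + 24 = 984.
984 mod 720 = 264 minutes = 4:24.
Now compute the angle at 4:24:
Hour hand: 4 x 30 + 24 x 0.5 = 132 degrees
Minute hand: 24 x 6 = 144 degrees
Difference: |132 - 144| = 12 degrees
The angle is 12 degrees

Final answer: 12 degrees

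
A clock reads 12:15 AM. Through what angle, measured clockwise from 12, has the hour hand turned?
The hour hand moves 30 degrees per hour and 0.5 degrees per minute.
At 12:15: (0) x 30 + 15 x 0.5 = 0 + 7.5 = 7.5 degrees

Final answer: 7.5 degrees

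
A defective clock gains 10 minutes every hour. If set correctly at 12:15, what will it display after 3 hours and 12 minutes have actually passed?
For every 60 true minutes, the faulty clock advances 60 + 10 = 70 minutes.
True elapsed: 3 hours and 12 minutes = 192 minutes.
Faulty clock advances: 192 x 70/60 = 224 minutes (drift: 32 minutes ahead).
Shown time: 12:15 + 224 minutes = 3:59.

Final answer: 3:59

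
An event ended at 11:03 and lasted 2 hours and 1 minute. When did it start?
Starting time: 11:03 = 663 total minutes past 12:00
Subtracting: 2 hours and 1 minute = 121 minutes
663 - 121 = 542 minutes
= 9 hours and 2 minutes past 12:00 = 9:02

Final answer: 9:02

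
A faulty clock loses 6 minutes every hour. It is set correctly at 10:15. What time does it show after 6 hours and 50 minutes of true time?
For every 60 true minutes, the faulty clock advances 60 - 6 = 54 minutes.
True elapsed: 6 hours and 50 minutes = 410 minutes.
Faulty clock advances: 410 x 54/60 = 369 minutes (drift: 41 minutes behind).
Shown time: 10:15 + 369 minutes = 4:24.

Final answer: 4:24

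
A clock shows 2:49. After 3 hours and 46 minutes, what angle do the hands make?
First find the time 3 hours and 46 minutes after 2:49.
Total minutes: 2 x 60 + 49 + 3 x 60 + 46 = 395.
395 mod 720 = 395 minutes = 6:35.
Now compute the angle at 6:35:
Hour hand: 6 x 30 + 35 x 0.5 = 197.5 degrees
Minute hand: 35 x 6 = 210 degrees
Difference: |197.5 - 210| = 12.5 degrees
The angle is 12.5 degrees

Final answer: 12.5 degrees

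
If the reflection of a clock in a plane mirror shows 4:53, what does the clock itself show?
Reflection across the vertical (12-6) axis maps a hand at angle A degrees to (360 - A) degrees, which sends a reading of T minutes past 12:00 to (720 - T) minutes past 12:00.
Mirror reads 4:53 = 293 minutes past 12:00.
Actual time: (720 - 293) mod 720 = 427 minutes = 7:07.

Final answer: 7:07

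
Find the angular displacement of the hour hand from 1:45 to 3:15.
The hour hand moves 0.5 degrees per minute.
Time elapsed: 3:15 - 1:45 = 90 minutes
Angular displacement: 90 x 0.5 = 45 degrees

Final answer: 45 degrees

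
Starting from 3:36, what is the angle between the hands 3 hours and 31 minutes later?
First find the time 3 hours and 31 minutes after 3:36.
Total minutes: 3 x 60 + 36 + 3 x 60 + 31 = 427.
427 mod 720 = 427 minutes = 7:07.
Now compute the angle at 7:07:
Hour hand: 7 x 30 + 7 x 0.5 = 213.5 degrees
Minute hand: 7 x 6 = 42 degrees
Difference: |213.5 - 42| = 171.5 degrees
The angle is 171.5 degrees

Final answer: 171.5 degrees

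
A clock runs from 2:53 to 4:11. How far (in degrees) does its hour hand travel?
The hour hand moves 0.5 degrees per minute.
Time elapsed: 4:11 - 2:53 = 78 minutes
Angular displacement: 78 x 0.5 = 39 degrees

Final answer: 39 degrees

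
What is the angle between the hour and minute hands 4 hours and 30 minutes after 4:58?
First find the time 4 hours and 30 minutes after 4:58.
Total minutes: 4 x 60 + 58 + 4 x 60 + 30 = 568.
568 mod 720 = 568 minutes = 9:28.
Now compute the angle at 9:28:
Hour hand: 9 x 30 + 28 x 0.5 = 284 degrees
Minute hand: 28 x 6 = 168 degrees
Difference: |284 - 168| = 116 degrees
The angle is 116 degrees

Final answer: 116 degrees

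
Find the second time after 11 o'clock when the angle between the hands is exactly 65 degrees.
At t minutes past 11:00, the hour hand is at 30 x 11 + 0.5t degrees and the minute hand is at 6t degrees.
The smaller angle between them is 65 degrees when |30H - 5.5t| = 65 or |30H - 5.5t| = 295.
With H = 11, solve 30 x 11 - 5.5t = +/- target for each target:
  t = (30 x 11 - 65) / 5.5 = 48.18
  t = (30 x 11 + 65) / 5.5 = 71.82 (outside (0, 60))
  t = (30 x 11 - 295) / 5.5 = 6.36
  t = (30 x 11 + 295) / 5.5 = 113.64 (outside (0, 60))
Valid solutions in (0, 60): {6.36, 48.18} minutes.
The second occurrence is t = 48.18 minutes.
The hands form a 65-degree angle at 48.18 minutes past 11:00.

Final answer: 48.18 minutes past 11:00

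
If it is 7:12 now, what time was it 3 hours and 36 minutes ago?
Starting time: 7:12 = 432 total minutes past 12:00
Subtracting: 3 hours and 36 minutes = 216 minutes
432 - 216 = 216 minutes
= 3 hours and 36 minutes past 12:00 = 3:36

Final answer: 3:36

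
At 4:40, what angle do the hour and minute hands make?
Hour hand position: 4 x 30 + 40 x 0.5 = 140 degrees
Minute hand position: 40 x 6 = 240 degrees
Difference: |140 - 240| = 100 degrees
The angle between the hands is 100 degrees

Final answer: 100 degrees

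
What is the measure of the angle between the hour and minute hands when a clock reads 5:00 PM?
Hour hand position: 5 x 30 + 0 x 0.5 = 150 degrees
Minute hand position: 0 x 6 = 0 degrees
Difference: |150 - 0| = 150 degrees
The angle between the hands is 150 degrees

Final answer: 150 degrees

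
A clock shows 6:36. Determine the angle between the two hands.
Hour hand position: 6 x 30 + 36 x 0.5 = 198 degrees
Minute hand position: 36 x 6 = 216 degrees
Difference: |198 - 216| = 18 degrees
The angle between the hands is 18 degrees

Final answer: 18 degrees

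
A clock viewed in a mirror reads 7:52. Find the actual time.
Reflection across the vertical (12-6) axis maps a hand at angle A degrees to (360 - A) degrees, which sends a reading of T minutes past 12:00 to (720 - T) minutes past 12:00.
Mirror reads 7:52 = 472 minutes past 12:00.
Actual time: (720 - 472) mod 720 = 248 minutes = 4:08.

Final answer: 4:08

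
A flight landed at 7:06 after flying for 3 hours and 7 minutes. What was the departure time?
Starting time: 7:06 = 426 total minutes past 12:00
Subtracting: 3 hours and 7 minutes = 187 minutes
426 - 187 = 239 minutes
= 3 hours and 59 minutes past 12:00 = 3:59

Final answer: 3:59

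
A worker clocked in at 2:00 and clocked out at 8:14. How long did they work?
From 2:00 to 8:14:
(8 x 60 + 14) - (2 x 60 + 0) = 494 - 120 = 374 minutes
= 6 hours and 14 minutes

Final answer: 6 hours and 14 minutes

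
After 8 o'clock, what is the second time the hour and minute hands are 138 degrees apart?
At t minutes past 8:00, the hour hand is at 30 x 8 + 0.5t degrees and the minute hand is at 6t degrees.
The smaller angle between them is 138 degrees when |30H - 5.5t| = 138 or |30H - 5.5t| = 222.
With H = 8, solve 30 x 8 - 5.5t = +/- target for each target:
  t = (30 x 8 - 138) / 5.5 = 18.55
  t = (30 x 8 + 138) / 5.5 = 68.73 (outside (0, 60))
  t = (30 x 8 - 222) / 5.5 = 3.27
  t = (30 x 8 + 222) / 5.5 = 84 (outside (0, 60))
Valid solutions in (0, 60): {3.27, 18.55} minutes.
The second occurrence is t = 18.55 minutes.
The hands form a 138-degree angle at 18.55 minutes past 8:00.

Final answer: 18.55 minutes past 8:00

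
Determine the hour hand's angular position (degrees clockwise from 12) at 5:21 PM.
The hour hand moves 30 degrees per hour and 0.5 degrees per minute.
At 5:21: (5) x 30 + 21 x 0.5 = 150 + 10.5 = 160.5 degrees

Final answer: 160.5 degrees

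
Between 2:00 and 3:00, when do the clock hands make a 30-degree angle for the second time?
At t minutes past 2:00, the hour hand is at 30 x 2 + 0.5t degrees and the minute hand is at 6t degrees.
The smaller angle between them is 30 degrees when |30H - 5.5t| = 30 or |30H - 5.5t| = 330.
With H = 2, solve 30 x 2 - 5.5t = +/- target for each target:
  t = (30 x 2 - 30) / 5.5 = 5.45
  t = (30 x 2 + 30) / 5.5 = 16.36
  t = (30 x 2 - 330) / 5.5 = -49.09 (outside (0, 60))
  t = (30 x 2 + 330) / 5.5 = 70.91 (outside (0, 60))
Valid solutions in (0, 60): {5.45, 16.36} minutes.
The second occurrence is t = 16.36 minutes.
The hands form a 30-degree angle at 16.36 minutes past 2:00.

Final answer: 16.36 minutes past 2:00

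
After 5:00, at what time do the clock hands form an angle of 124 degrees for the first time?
At t minutes past 5:00, the hour hand is at 30 x 5 + 0.5t degrees and the minute hand is at 6t degrees.
The smaller angle between them is 124 degrees when |30H - 5.5t| = 124 or |30H - 5.5t| = 236.
With H = 5, solve 30 x 5 - 5.5t = +/- target for each target:
  t = (30 x 5 - 124) / 5.5 = 4.73
  t = (30 x 5 + 124) / 5.5 = 49.82
  t = (30 x 5 - 236) / 5.5 = -15.64 (outside (0, 60))
  t = (30 x 5 + 236) / 5.5 = 70.18 (outside (0, 60))
Valid solutions in (0, 60): {4.73, 49.82} minutes.
The first occurrence is t = 4.73 minutes.
The hands form a 124-degree angle at 4.73 minutes past 5:00.

Final answer: 4.73 minutes past 5:00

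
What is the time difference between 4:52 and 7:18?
From 4:52 to 7:18:
(7 x 60 + 18) - (4 x 60 + 52) = 438 - 292 = 146 minutes
= 2 hours and 26 minutes

Final answer: 2 hours and 26 minutes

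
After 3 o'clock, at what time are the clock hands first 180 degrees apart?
For hands to be 180 degrees apart: |30H - 5.5t| = 180
With H = 3: t = (30 x 3 + 180)/5.5 = 49.09 or t = (30 x 3 - 180)/5.5 = -16.36
First valid solution (0 < t < 60): t = 49.09 minutes
The hands are opposite at 49.09 minutes past 3:00.

Final answer: 49.09 minutes past 3:00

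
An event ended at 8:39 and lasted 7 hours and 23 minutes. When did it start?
Starting time: 8:39 = 519 total minutes past 12:00
Subtracting: 7 hours and 23 minutes = 443 minutes
519 - 443 = 76 minutes
= 1 hour and 16 minutes past 12:00 = 1:16

Final answer: 1:16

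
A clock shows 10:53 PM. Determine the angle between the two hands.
Hour hand position: 10 x 30 + 53 x 0.5 = 326.5 degrees
Minute hand position: 53 x 6 = 318 degrees
Difference: |326.5 - 318| = 8.5 degrees
The angle between the hands is 8.5 degrees

Final answer: 8.5 degrees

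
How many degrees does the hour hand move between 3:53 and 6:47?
The hour hand moves 0.5 degrees per minute.
Time elapsed: 6:47 - 3:53 = 174 minutes
Angular displacement: 174 x 0.5 = 87 degrees

Final answer: 87 degrees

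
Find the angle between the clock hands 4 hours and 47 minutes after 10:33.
First find the time 4 hours and 47 minutes after 10:33.
Total minutes: 10 x 60 + 33 + 4 x 60 + 47 = 920.
920 mod 720 = 200 minutes = 3:20.
Now compute the angle at 3:20:
Hour hand: 3 x 30 + 20 x 0.5 = 100 degrees
Minute hand: 20 x 6 = 120 degrees
Difference: |100 - 120| = 20 degrees
The angle is 20 degrees

Final answer: 20 degrees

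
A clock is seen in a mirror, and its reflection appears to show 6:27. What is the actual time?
Reflection across the vertical (12-6) axis maps a hand at angle A degrees to (360 - A) degrees, which sends a reading of T minutes past 12:00 to (720 - T) minutes past 12:00.
Mirror reads 6:27 = 387 minutes past 12:00.
Actual time: (720 - 387) mod 720 = 333 minutes = 5:33.

Final answer: 5:33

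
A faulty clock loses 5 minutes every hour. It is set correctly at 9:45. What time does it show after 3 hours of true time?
For every 60 true minutes, the faulty clock advances 60 - 5 = 55 minutes.
True elapsed: 3 hours = 180 minutes.
Faulty clock advances: 180 x 55/60 = 165 minutes (drift: 15 minutes behind).
Shown time: 9:45 + 165 minutes = 12:30.

Final answer: 12:30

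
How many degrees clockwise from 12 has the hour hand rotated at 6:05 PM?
The hour hand moves 30 degrees per hour and 0.5 degrees per minute.
At 6:05: (6) x 30 + 5 x 0.5 = 180 + 2.5 = 182.5 degrees

Final answer: 182.5 degrees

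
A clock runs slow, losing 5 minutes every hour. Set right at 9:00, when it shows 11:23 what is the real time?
For every 60 true minutes, the faulty clock advances 55 minutes, so 1 faulty-clock minute corresponds to 60/55 true minutes.
From 9:00 to 11:23 on the faulty dial is 143 minutes.
True elapsed: 143 x 60/55 = 156 minutes = 2 hours and 36 minutes.
True time: 9:00 + 2 hours and 36 minutes = 11:36.

Final answer: 11:36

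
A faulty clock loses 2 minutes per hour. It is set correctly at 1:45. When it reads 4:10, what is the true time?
For every 60 true minutes, the faulty clock advances 58 minutes, so 1 faulty-clock minute corresponds to 60/58 true minutes.
From 1:45 to 4:10 on the faulty dial is 145 minutes.
True elapsed: 145 x 60/58 = 150 minutes = 2 hours and 30 minutes.
True time: 1:45 + 2 hours and 30 minutes = 4:15.

Final answer: 4:15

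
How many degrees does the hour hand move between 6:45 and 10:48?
The hour hand moves 0.5 degrees per minute.
Time elapsed: 10:48 - 6:45 = 243 minutes
Angular displacement: 243 x 0.5 = 121.5 degrees

Final answer: 121.5 degrees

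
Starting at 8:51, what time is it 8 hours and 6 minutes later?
Starting time: 8:51
Adding 6 minutes to 51 minutes: 51 + 6 = 57 minutes
Adding 8 hours: 8 + 8 = 16 - 12 = 4
Final time: 4:57

Final answer: 4:57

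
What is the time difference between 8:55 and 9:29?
From 8:55 to 9:29:
(9 x 60 + 29) - (8 x 60 + 55) = 569 - 535 = 34 minutes
= 34 minutes

Final answer: 34 minutes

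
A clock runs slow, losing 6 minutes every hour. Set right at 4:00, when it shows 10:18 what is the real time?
For every 60 true minutes, the faulty clock advances 54 minutes, so 1 faulty-clock minute corresponds to 60/54 true minutes.
From 4:00 to 10:18 on the faulty dial is 378 minutes.
True elapsed: 378 x 60/54 = 420 minutes = 7 hours.
True time: 4:00 + 7 hours = 11:00.

Final answer: 11:00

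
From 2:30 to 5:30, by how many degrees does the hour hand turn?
The hour hand moves 0.5 degrees per minute.
Time elapsed: 5:30 - 2:30 = 180 minutes
Angular displacement: 180 x 0.5 = 90 degrees

Final answer: 90 degrees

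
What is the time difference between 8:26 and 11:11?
From 8:26 to 11:11:
(11 x 60 + 11) - (8 x 60 + 26) = 671 - 506 = 165 minutes
= 2 hours and 45 minutes

Final answer: 2 hours and 45 minutes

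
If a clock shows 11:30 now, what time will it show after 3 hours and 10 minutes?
Starting time: 11:30
Adding 10 minutes to 30 minutes: 30 + 10 = 40 minutes
Adding 3 hours: 11 + 3 = 14 - 12 = 2
Final time: 2:40

Final answer: 2:40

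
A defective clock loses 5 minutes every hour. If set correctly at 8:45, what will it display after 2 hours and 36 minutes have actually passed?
For every 60 true minutes, the faulty clock advances 60 - 5 = 55 minutes.
True elapsed: 2 hours and 36 minutes = 156 minutes.
Faulty clock advances: 156 x 55/60 = 143 minutes (drift: 13 minutes behind).
Shown time: 8:45 + 143 minutes = 11:08.

Final answer: 11:08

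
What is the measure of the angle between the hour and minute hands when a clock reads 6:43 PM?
Hour hand position: 6 x 30 + 43 x 0.5 = 201.5 degrees
Minute hand position: 43 x 6 = 258 degrees
Difference: |201.5 - 258| = 56.5 degrees
The angle between the hands is 56.5 degrees

Final answer: 56.5 degrees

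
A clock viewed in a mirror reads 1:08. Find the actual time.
Reflection across the vertical (12-6) axis maps a hand at angle A degrees to (360 - A) degrees, which sends a reading of T minutes past 12:00 to (720 - T) minutes past 12:00.
Mirror reads 1:08 = 68 minutes past 12:00.
Actual time: (720 - 68) mod 720 = 652 minutes = 10:52.

Final answer: 10:52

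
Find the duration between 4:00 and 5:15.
From 4:00 to 5:15:
(5 x 60 + 15) - (4 x 60 + 0) = 315 - 240 = 75 minutes
= 1 hour and 15 minutes

Final answer: 1 hour and 15 minutes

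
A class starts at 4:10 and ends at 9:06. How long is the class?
From 4:10 to 9:06:
(9 x 60 + 6) - (4 x 60 + 10) = 546 - 250 = 296 minutes
= 4 hours and 56 minutes

Final answer: 4 hours and 56 minutes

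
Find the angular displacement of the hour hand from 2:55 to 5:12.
The hour hand moves 0.5 degrees per minute.
Time elapsed: 5:12 - 2:55 = 137 minutes
Angular displacement: 137 x 0.5 = 68.5 degrees

Final answer: 68.5 degrees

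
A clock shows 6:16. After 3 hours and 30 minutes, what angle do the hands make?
First find the time 3 hours and 30 minutes after 6:16.
Total minutes: 6 x 60 + 16 + 3 x 60 + 30 = 586.
586 mod 720 = 586 minutes = 9:46.
Now compute the angle at 9:46:
Hour hand: 9 x 30 + 46 x 0.5 = 293 degrees
Minute hand: 46 x 6 = 276 degrees
Difference: |293 - 276| = 17 degrees
The angle is 17 degrees

Final answer: 17 degrees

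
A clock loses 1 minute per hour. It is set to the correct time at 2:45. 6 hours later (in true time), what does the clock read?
For every 60 true minutes, the faulty clock advances 60 - 1 = 59 minutes.
True elapsed: 6 hours = 360 minutes.
Faulty clock advances: 360 x 59/60 = 354 minutes (drift: 6 minutes behind).
Shown time: 2:45 + 354 minutes = 8:39.

Final answer: 8:39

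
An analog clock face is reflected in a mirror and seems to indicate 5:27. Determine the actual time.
Reflection across the vertical (12-6) axis maps a hand at angle A degrees to (360 - A) degrees, which sends a reading of T minutes past 12:00 to (720 - T) minutes past 12:00.
Mirror reads 5:27 = 327 minutes past 12:00.
Actual time: (720 - 327) mod 720 = 393 minutes = 6:33.

Final answer: 6:33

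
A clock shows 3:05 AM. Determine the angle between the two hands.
Hour hand position: 3 x 30 + 5 x 0.5 = 92.5 degrees
Minute hand position: 5 x 6 = 30 degrees
Difference: |92.5 - 30| = 62.5 degrees
The angle between the hands is 62.5 degrees

Final answer: 62.5 degrees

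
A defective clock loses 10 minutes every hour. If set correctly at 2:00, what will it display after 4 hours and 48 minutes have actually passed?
For every 60 true minutes, the faulty clock advances 60 - 10 = 50 minutes.
True elapsed: 4 hours and 48 minutes = 288 minutes.
Faulty clock advances: 288 x 50/60 = 240 minutes (drift: 48 minutes behind).
Shown time: 2:00 + 240 minutes = 6:00.

Final answer: 6:00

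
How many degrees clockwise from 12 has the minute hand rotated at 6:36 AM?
The minute hand moves 6 degrees per minute.
At 6:36: 36 x 6 = 216 degrees

Final answer: 216 degrees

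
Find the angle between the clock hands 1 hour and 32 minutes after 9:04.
First find the time 1 hour and 32 minutes after 9:04.
Total minutes: 9 x 60 + 4 + 1 x 60 + 32 = 636.
636 mod 720 = 636 minutes = 10:36.
Now compute the angle at 10:36:
Hour hand: 10 x 30 + 36 x 0.5 = 318 degrees
Minute hand: 36 x 6 = 216 degrees
Difference: |318 - 216| = 102 degrees
The angle is 102 degrees

Final answer: 102 degrees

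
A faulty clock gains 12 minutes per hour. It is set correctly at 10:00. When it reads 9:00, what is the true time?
For every 60 true minutes, the faulty clock advances 72 minutes, so 1 faulty-clock minute corresponds to 60/72 true minutes.
From 10:00 to 9:00 on the faulty dial is 660 minutes.
True elapsed: 660 x 60/72 = 550 minutes = 9 hours and 10 minutes.
True time: 10:00 + 9 hours and 10 minutes = 7:10.

Final answer: 7:10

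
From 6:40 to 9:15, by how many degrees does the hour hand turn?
The hour hand moves 0.5 degrees per minute.
Time elapsed: 9:15 - 6:40 = 155 minutes
Angular displacement: 155 x 0.5 = 77.5 degrees

Final answer: 77.5 degrees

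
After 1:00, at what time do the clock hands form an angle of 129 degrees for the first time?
At t minutes past 1:00, the hour hand is at 30 x 1 + 0.5t degrees and the minute hand is at 6t degrees.
The smaller angle between them is 129 degrees when |30H - 5.5t| = 129 or |30H - 5.5t| = 231.
With H = 1, solve 30 x 1 - 5.5t = +/- target for each target:
  t = (30 x 1 - 129) / 5.5 = -18 (outside (0, 60))
  t = (30 x 1 + 129) / 5.5 = 28.91
  t = (30 x 1 - 231) / 5.5 = -36.55 (outside (0, 60))
  t = (30 x 1 + 231) / 5.5 = 47.45
Valid solutions in (0, 60): {28.91, 47.45} minutes.
The first occurrence is t = 28.91 minutes.
The hands form a 129-degree angle at 28.91 minutes past 1:00.

Final answer: 28.91 minutes past 1:00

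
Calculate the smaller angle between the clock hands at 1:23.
Hour hand position: 1 x 30 + 23 x 0.5 = 41.5 degrees
Minute hand position: 23 x 6 = 138 degrees
Difference: |41.5 - 138| = 96.5 degrees
The angle between the hands is 96.5 degrees

Final answer: 96.5 degrees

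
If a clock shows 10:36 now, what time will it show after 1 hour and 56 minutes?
Starting time: 10:36
Adding 56 minutes to 36 minutes: 36 + 56 = 92 minutes = 1 hour and 32 minutes
Adding 1 hour: 10 + 1 + 1 (carry) = 12
Final time: 12:32

Final answer: 12:32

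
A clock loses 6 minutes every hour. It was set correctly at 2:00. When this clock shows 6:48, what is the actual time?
For every 60 true minutes, the faulty clock advances 54 minutes, so 1 faulty-clock minute corresponds to 60/54 true minutes.
From 2:00 to 6:48 on the faulty dial is 288 minutes.
True elapsed: 288 x 60/54 = 320 minutes = 5 hours and 20 minutes.
True time: 2:00 + 5 hours and 20 minutes = 7:20.

Final answer: 7:20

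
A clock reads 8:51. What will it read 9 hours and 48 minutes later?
Starting time: 8:51
Adding 48 minutes to 51 minutes: 51 + 48 = 99 minutes = 1 hour and 39 minutes
Adding 9 hours: 8 + 9 + 1 (carry) = 18 - 12 = 6
Final time: 6:39

Final answer: 6:39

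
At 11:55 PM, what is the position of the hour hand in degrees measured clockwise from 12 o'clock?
The hour hand moves 30 degrees per hour and 0.5 degrees per minute.
At 11:55: (11) x 30 + 55 x 0.5 = 330 + 27.5 = 357.5 degrees

Final answer: 357.5 degrees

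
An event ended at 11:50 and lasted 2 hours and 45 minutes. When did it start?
Starting time: 11:50 = 710 total minutes past 12:00
Subtracting: 2 hours and 45 minutes = 165 minutes
710 - 165 = 545 minutes
= 9 hours and 5 minutes past 12:00 = 9:05

Final answer: 9:05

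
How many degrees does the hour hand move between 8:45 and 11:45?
The hour hand moves 0.5 degrees per minute.
Time elapsed: 11:45 - 8:45 = 180 minutes
Angular displacement: 180 x 0.5 = 90 degrees

Final answer: 90 degrees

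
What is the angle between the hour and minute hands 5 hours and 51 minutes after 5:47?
First find the time 5 hours and 51 minutes after 5:47.
Total minutes: 5 x 60 + 47 + 5 x 60 + 51 = 698.
698 mod 720 = 698 minutes = 11:38.
Now compute the angle at 11:38:
Hour hand: 11 x 30 + 38 x 0.5 = 349 degrees
Minute hand: 38 x 6 = 228 degrees
Difference: |349 - 228| = 121 degrees
The angle is 121 degrees

Final answer: 121 degrees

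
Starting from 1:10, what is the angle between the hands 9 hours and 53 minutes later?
First find the time 9 hours and 53 minutes after 1:10.
Total minutes: 1 x 60 + 10 + 9 x 60 + 53 = 663.
663 mod 720 = 663 minutes = 11:03.
Now compute the angle at 11:03:
Hour hand: 11 x 30 + 3 x 0.5 = 331.5 degrees
Minute hand: 3 x 6 = 18 degrees
Difference: |331.5 - 18| = 313.5 degrees
Smaller angle: 360 - 313.5 = 46.5 degrees

Final answer: 46.5 degrees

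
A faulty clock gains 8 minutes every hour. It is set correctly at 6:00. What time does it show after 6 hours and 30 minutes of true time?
For every 60 true minutes, the faulty clock advances 60 + 8 = 68 minutes.
True elapsed: 6 hours and 30 minutes = 390 minutes.
Faulty clock advances: 390 x 68/60 = 442 minutes (drift: 52 minutes ahead).
Shown time: 6:00 + 442 minutes = 1:22.

Final answer: 1:22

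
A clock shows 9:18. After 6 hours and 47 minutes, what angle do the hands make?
First find the time 6 hours and 47 minutes after 9:18.
Total minutes: 9 x 60 + 18 + 6 x 60 + 47 = 965.
965 mod 720 = 245 minutes = 4:05.
Now compute the angle at 4:05:
Hour hand: 4 x 30 + 5 x 0.5 = 122.5 degrees
Minute hand: 5 x 6 = 30 degrees
Difference: |122.5 - 30| = 92.5 degrees
The angle is 92.5 degrees

Final answer: 92.5 degrees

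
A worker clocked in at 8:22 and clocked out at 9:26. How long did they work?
From 8:22 to 9:26:
(9 x 60 + 26) - (8 x 60 + 22) = 566 - 502 = 64 minutes
= 1 hour and 4 minutes

Final answer: 1 hour and 4 minutes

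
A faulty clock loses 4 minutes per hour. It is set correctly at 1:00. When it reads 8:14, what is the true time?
For every 60 true minutes, the faulty clock advances 56 minutes, so 1 faulty-clock minute corresponds to 60/56 true minutes.
From 1:00 to 8:14 on the faulty dial is 434 minutes.
True elapsed: 434 x 60/56 = 465 minutes = 7 hours and 45 minutes.
True time: 1:00 + 7 hours and 45 minutes = 8:45.

Final answer: 8:45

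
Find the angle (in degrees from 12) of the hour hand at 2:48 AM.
The hour hand moves 30 degrees per hour and 0.5 degrees per minute.
At 2:48: (2) x 30 + 48 x 0.5 = 60 + 24 = 84 degrees

Final answer: 84 degrees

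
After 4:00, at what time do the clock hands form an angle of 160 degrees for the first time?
At t minutes past 4:00, the hour hand is at 30 x 4 + 0.5t degrees and the minute hand is at 6t degrees.
The smaller angle between them is 160 degrees when |30H - 5.5t| = 160 or |30H - 5.5t| = 200.
With H = 4, solve 30 x 4 - 5.5t = +/- target for each target:
  t = (30 x 4 - 160) / 5.5 = -7.27 (outside (0, 60))
  t = (30 x 4 + 160) / 5.5 = 50.91
  t = (30 x 4 - 200) / 5.5 = -14.55 (outside (0, 60))
  t = (30 x 4 + 200) / 5.5 = 58.18
Valid solutions in (0, 60): {50.91, 58.18} minutes.
The first occurrence is t = 50.91 minutes.
The hands form a 160-degree angle at 50.91 minutes past 4:00.

Final answer: 50.91 minutes past 4:00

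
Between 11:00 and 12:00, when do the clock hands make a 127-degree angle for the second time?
At t minutes past 11:00, the hour hand is at 30 x 11 + 0.5t degrees and the minute hand is at 6t degrees.
The smaller angle between them is 127 degrees when |30H - 5.5t| = 127 or |30H - 5.5t| = 233.
With H = 11, solve 30 x 11 - 5.5t = +/- target for each target:
  t = (30 x 11 - 127) / 5.5 = 36.91
  t = (30 x 11 + 127) / 5.5 = 83.09 (outside (0, 60))
  t = (30 x 11 - 233) / 5.5 = 17.64
  t = (30 x 11 + 233) / 5.5 = 102.36 (outside (0, 60))
Valid solutions in (0, 60): {17.64, 36.91} minutes.
The second occurrence is t = 36.91 minutes.
The hands form a 127-degree angle at 36.91 minutes past 11:00.

Final answer: 36.91 minutes past 11:00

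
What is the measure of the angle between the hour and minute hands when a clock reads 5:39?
Hour hand position: 5 x 30 + 39 x 0.5 = 169.5 degrees
Minute hand position: 39 x 6 = 234 degrees
Difference: |169.5 - 234| = 64.5 degrees
The angle between the hands is 64.5 degrees

Final answer: 64.5 degrees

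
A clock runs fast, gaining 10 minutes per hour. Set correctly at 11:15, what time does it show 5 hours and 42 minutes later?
For every 60 true minutes, the faulty clock advances 60 + 10 = 70 minutes.
True elapsed: 5 hours and 42 minutes = 342 minutes.
Faulty clock advances: 342 x 70/60 = 399 minutes (drift: 57 minutes ahead).
Shown time: 11:15 + 399 minutes = 5:54.

Final answer: 5:54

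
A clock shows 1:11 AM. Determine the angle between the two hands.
Hour hand position: 1 x 30 + 11 x 0.5 = 35.5 degrees
Minute hand position: 11 x 6 = 66 degrees
Difference: |35.5 - 66| = 30.5 degrees
The angle between the hands is 30.5 degrees

Final answer: 30.5 degrees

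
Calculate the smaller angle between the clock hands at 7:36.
Hour hand position: 7 x 30 + 36 x 0.5 = 228 degrees
Minute hand position: 36 x 6 = 216 degrees
Difference: |228 - 216| = 12 degrees
The angle between the hands is 12 degrees

Final answer: 12 degrees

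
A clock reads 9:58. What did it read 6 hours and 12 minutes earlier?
Starting time: 9:58 = 598 total minutes past 12:00
Subtracting: 6 hours and 12 minutes = 372 minutes
598 - 372 = 226 minutes
= 3 hours and 46 minutes past 12:00 = 3:46

Final answer: 3:46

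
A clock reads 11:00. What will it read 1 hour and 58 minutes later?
Starting time: 11:00
Adding 58 minutes to 0 minutes: 0 + 58 = 58 minutes
Adding 1 hour: 11 + 1 = 12
Final time: 12:58

Final answer: 12:58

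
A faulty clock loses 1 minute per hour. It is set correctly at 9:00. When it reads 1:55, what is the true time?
For every 60 true minutes, the faulty clock advances 59 minutes, so 1 faulty-clock minute corresponds to 60/59 true minutes.
From 9:00 to 1:55 on the faulty dial is 295 minutes.
True elapsed: 295 x 60/59 = 300 minutes = 5 hours.
True time: 9:00 + 5 hours = 2:00.

Final answer: 2:00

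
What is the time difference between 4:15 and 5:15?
From 4:15 to 5:15:
(5 x 60 + 15) - (4 x 60 + 15) = 315 - 255 = 60 minutes
= 1 hour

Final answer: 1 hour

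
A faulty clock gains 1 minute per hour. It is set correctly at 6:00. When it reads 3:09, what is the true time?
For every 60 true minutes, the faulty clock advances 61 minutes, so 1 faulty-clock minute corresponds to 60/61 true minutes.
From 6:00 to 3:09 on the faulty dial is 549 minutes.
True elapsed: 549 x 60/61 = 540 minutes = 9 hours.
True time: 6:00 + 9 hours = 3:00.

Final answer: 3:00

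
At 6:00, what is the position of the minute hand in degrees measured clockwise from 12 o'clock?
The minute hand moves 6 degrees per minute.
At 6:00: 0 x 6 = 0 degrees

Final answer: 0 degrees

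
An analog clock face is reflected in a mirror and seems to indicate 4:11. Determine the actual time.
Reflection across the vertical (12-6) axis maps a hand at angle A degrees to (360 - A) degrees, which sends a reading of T minutes past 12:00 to (720 - T) minutes past 12:00.
Mirror reads 4:11 = 251 minutes past 12:00.
Actual time: (720 - 251) mod 720 = 469 minutes = 7:49.

Final answer: 7:49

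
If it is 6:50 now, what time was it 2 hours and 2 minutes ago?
Starting time: 6:50 = 410 total minutes past 12:00
Subtracting: 2 hours and 2 minutes = 122 minutes
410 - 122 = 288 minutes
= 4 hours and 48 minutes past 12:00 = 4:48

Final answer: 4:48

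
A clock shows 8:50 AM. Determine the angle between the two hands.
Hour hand position: 8 x 30 + 50 x 0.5 = 265 degrees
Minute hand position: 50 x 6 = 300 degrees
Difference: |265 - 300| = 35 degrees
The angle between the hands is 35 degrees

Final answer: 35 degrees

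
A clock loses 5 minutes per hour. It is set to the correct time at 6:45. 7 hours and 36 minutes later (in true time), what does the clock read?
For every 60 true minutes, the faulty clock advances 60 - 5 = 55 minutes.
True elapsed: 7 hours and 36 minutes = 456 minutes.
Faulty clock advances: 456 x 55/60 = 418 minutes (drift: 38 minutes behind).
Shown time: 6:45 + 418 minutes = 1:43.

Final answer: 1:43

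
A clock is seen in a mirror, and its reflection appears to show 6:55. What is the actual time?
Reflection across the vertical (12-6) axis maps a hand at angle A degrees to (360 - A) degrees, which sends a reading of T minutes past 12:00 to (720 - T) minutes past 12:00.
Mirror reads 6:55 = 415 minutes past 12:00.
Actual time: (720 - 415) mod 720 = 305 minutes = 5:05.

Final answer: 5:05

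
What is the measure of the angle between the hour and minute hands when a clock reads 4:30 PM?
Hour hand position: 4 x 30 + 30 x 0.5 = 135 degrees
Minute hand position: 30 x 6 = 180 degrees
Difference: |135 - 180| = 45 degrees
The angle between the hands is 45 degrees

Final answer: 45 degrees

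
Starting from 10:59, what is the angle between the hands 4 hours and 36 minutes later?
First find the time 4 hours and 36 minutes after 10:59.
Total minutes: 10 x 60 + 59 + 4 x 60 + 36 = 935.
935 mod 720 = 215 minutes = 3:35.
Now compute the angle at 3:35:
Hour hand: 3 x 30 + 35 x 0.5 = 107.5 degrees
Minute hand: 35 x 6 = 210 degrees
Difference: |107.5 - 210| = 102.5 degrees
The angle is 102.5 degrees

Final answer: 102.5 degrees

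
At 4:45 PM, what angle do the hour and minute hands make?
Hour hand position: 4 x 30 + 45 x 0.5 = 142.5 degrees
Minute hand position: 45 x 6 = 270 degrees
Difference: |142.5 - 270| = 127.5 degrees
The angle between the hands is 127.5 degrees

Final answer: 127.5 degrees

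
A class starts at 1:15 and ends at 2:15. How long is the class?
From 1:15 to 2:15:
(2 x 60 + 15) - (1 x 60 + 15) = 135 - 75 = 60 minutes
= 1 hour

Final answer: 1 hour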